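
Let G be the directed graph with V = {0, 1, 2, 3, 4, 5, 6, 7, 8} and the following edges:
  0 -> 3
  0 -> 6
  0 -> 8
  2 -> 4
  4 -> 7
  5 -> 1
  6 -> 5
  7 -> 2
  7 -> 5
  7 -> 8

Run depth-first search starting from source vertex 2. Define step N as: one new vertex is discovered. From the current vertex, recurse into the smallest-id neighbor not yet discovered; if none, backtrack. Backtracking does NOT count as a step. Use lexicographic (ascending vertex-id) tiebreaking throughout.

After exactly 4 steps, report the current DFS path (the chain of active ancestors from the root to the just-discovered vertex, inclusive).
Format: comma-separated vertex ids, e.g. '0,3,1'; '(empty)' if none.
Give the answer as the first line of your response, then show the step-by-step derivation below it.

2,4,7,5

step 1: discover 2; path=2; order=2
step 2: discover 4; path=2>4; order=2,4
step 3: discover 7; path=2>4>7; order=2,4,7
step 4: discover 5; path=2>4>7>5; order=2,4,7,5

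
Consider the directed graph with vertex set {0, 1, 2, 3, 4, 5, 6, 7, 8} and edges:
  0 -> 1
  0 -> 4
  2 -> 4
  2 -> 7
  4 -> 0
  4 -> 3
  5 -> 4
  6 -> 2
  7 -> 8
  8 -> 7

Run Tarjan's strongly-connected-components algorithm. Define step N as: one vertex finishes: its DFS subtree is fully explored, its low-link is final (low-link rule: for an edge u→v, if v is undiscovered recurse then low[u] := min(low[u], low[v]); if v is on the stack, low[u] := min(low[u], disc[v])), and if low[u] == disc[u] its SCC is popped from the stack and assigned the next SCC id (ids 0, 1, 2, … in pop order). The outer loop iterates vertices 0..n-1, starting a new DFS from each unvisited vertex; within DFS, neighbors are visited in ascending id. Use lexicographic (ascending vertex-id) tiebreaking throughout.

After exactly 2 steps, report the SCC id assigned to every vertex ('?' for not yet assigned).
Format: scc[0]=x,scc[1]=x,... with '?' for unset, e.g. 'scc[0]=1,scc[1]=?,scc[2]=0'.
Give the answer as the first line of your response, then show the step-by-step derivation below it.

scc[0]=?,scc[1]=0,scc[2]=?,scc[3]=1,scc[4]=?,scc[5]=?,scc[6]=?,scc[7]=?,scc[8]=?

step 1: low=(low[0]=0,low[1]=1,low[2]=?,low[3]=?,low[4]=?,low[5]=?,low[6]=?,low[7]=?,low[8]=?); scc=(scc[0]=?,scc[1]=0,scc[2]=?,scc[3]=?,scc[4]=?,scc[5]=?,scc[6]=?,scc[7]=?,scc[8]=?)
step 2: low=(low[0]=0,low[1]=1,low[2]=?,low[3]=3,low[4]=0,low[5]=?,low[6]=?,low[7]=?,low[8]=?); scc=(scc[0]=?,scc[1]=0,scc[2]=?,scc[3]=1,scc[4]=?,scc[5]=?,scc[6]=?,scc[7]=?,scc[8]=?)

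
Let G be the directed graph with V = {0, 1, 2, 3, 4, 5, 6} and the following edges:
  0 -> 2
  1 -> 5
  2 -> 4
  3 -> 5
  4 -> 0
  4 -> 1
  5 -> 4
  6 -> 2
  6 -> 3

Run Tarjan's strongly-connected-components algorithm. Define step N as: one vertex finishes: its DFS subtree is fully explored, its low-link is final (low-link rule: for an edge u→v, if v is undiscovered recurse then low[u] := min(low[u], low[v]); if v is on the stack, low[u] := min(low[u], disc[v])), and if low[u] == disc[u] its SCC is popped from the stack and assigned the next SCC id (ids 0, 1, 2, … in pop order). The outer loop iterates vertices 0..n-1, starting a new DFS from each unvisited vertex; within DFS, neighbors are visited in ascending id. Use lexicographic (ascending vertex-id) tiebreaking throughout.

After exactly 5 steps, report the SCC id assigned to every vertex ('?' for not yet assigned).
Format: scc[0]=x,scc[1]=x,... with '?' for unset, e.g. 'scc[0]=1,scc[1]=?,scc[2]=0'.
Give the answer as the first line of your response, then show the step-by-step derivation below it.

scc[0]=0,scc[1]=0,scc[2]=0,scc[3]=?,scc[4]=0,scc[5]=0,scc[6]=?

step 1: low=(low[0]=0,low[1]=3,low[2]=1,low[3]=?,low[4]=0,low[5]=2,low[6]=?); scc=(scc[0]=?,scc[1]=?,scc[2]=?,scc[3]=?,scc[4]=?,scc[5]=?,scc[6]=?)
step 2: low=(low[0]=0,low[1]=2,low[2]=1,low[3]=?,low[4]=0,low[5]=2,low[6]=?); scc=(scc[0]=?,scc[1]=?,scc[2]=?,scc[3]=?,scc[4]=?,scc[5]=?,scc[6]=?)
step 3: low=(low[0]=0,low[1]=2,low[2]=1,low[3]=?,low[4]=0,low[5]=2,low[6]=?); scc=(scc[0]=?,scc[1]=?,scc[2]=?,scc[3]=?,scc[4]=?,scc[5]=?,scc[6]=?)
step 4: low=(low[0]=0,low[1]=2,low[2]=0,low[3]=?,low[4]=0,low[5]=2,low[6]=?); scc=(scc[0]=?,scc[1]=?,scc[2]=?,scc[3]=?,scc[4]=?,scc[5]=?,scc[6]=?)
step 5: low=(low[0]=0,low[1]=2,low[2]=0,low[3]=?,low[4]=0,low[5]=2,low[6]=?); scc=(scc[0]=0,scc[1]=0,scc[2]=0,scc[3]=?,scc[4]=0,scc[5]=0,scc[6]=?)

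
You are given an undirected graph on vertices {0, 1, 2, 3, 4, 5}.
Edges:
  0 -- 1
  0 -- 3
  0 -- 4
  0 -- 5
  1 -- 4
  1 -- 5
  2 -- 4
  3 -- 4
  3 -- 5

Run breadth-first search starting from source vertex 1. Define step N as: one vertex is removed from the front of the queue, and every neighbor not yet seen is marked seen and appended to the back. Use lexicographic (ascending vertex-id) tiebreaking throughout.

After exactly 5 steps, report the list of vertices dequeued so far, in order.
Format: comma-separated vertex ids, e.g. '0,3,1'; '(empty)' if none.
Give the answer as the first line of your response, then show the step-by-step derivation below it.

1,0,4,5,3

step 1: dequeue 1; queue=[0,4,5]; order=1
step 2: dequeue 0; queue=[4,5,3]; order=1,0
step 3: dequeue 4; queue=[5,3,2]; order=1,0,4
step 4: dequeue 5; queue=[3,2]; order=1,0,4,5
step 5: dequeue 3; queue=[2]; order=1,0,4,5,3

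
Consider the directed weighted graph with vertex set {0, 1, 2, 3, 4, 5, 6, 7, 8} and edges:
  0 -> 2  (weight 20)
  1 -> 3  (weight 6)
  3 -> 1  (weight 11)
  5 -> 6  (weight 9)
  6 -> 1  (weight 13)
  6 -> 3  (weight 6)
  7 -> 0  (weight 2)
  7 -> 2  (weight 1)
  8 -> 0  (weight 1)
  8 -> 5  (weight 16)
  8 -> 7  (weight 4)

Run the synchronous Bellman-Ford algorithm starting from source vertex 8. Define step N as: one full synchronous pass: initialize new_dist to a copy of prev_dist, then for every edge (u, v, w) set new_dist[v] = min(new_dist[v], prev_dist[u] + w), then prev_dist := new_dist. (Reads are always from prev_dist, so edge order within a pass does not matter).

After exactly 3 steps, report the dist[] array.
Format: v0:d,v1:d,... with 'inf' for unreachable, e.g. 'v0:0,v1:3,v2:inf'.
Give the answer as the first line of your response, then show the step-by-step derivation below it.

v0:1,v1:38,v2:5,v3:31,v4:inf,v5:16,v6:25,v7:4,v8:0

step 1: dist = v0:1,v1:inf,v2:inf,v3:inf,v4:inf,v5:16,v6:inf,v7:4,v8:0
step 2: dist = v0:1,v1:inf,v2:5,v3:inf,v4:inf,v5:16,v6:25,v7:4,v8:0
step 3: dist = v0:1,v1:38,v2:5,v3:31,v4:inf,v5:16,v6:25,v7:4,v8:0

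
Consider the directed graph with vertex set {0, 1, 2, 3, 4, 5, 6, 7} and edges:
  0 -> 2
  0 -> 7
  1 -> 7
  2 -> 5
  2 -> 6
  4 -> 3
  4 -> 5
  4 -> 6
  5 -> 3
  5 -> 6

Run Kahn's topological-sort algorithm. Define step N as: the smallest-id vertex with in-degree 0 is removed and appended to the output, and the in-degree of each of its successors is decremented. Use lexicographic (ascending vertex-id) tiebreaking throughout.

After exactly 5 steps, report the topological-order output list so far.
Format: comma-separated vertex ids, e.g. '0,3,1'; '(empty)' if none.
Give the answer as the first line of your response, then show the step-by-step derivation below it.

0,1,2,4,5

step 1: output 0; order=[0]; indeg=(0,0,0,2,0,2,3,1)
step 2: output 1; order=[0,1]; indeg=(0,0,0,2,0,2,3,0)
step 3: output 2; order=[0,1,2]; indeg=(0,0,0,2,0,1,2,0)
step 4: output 4; order=[0,1,2,4]; indeg=(0,0,0,1,0,0,1,0)
step 5: output 5; order=[0,1,2,4,5]; indeg=(0,0,0,0,0,0,0,0)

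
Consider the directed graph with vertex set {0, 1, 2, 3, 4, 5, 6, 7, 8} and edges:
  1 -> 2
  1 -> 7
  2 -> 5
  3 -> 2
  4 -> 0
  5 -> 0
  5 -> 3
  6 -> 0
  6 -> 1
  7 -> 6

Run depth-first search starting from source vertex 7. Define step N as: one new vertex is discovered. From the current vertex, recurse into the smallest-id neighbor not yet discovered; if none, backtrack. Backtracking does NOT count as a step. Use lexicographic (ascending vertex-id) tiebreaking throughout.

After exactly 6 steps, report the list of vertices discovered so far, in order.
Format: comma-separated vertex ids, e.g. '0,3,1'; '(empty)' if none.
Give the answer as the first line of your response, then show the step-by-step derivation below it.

7,6,0,1,2,5

step 1: discover 7; path=7; order=7
step 2: discover 6; path=7>6; order=7,6
step 3: discover 0; path=7>6>0; order=7,6,0
step 4: discover 1; path=7>6>1; order=7,6,0,1
step 5: discover 2; path=7>6>1>2; order=7,6,0,1,2
step 6: discover 5; path=7>6>1>2>5; order=7,6,0,1,2,5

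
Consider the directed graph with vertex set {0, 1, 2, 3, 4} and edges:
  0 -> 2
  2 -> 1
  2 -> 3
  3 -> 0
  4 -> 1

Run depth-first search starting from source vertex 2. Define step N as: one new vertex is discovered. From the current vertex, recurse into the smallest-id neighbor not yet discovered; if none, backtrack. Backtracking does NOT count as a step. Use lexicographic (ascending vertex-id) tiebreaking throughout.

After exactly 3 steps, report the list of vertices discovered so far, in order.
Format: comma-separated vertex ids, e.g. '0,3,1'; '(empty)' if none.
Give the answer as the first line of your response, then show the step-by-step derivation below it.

2,1,3

step 1: discover 2; path=2; order=2
step 2: discover 1; path=2>1; order=2,1
step 3: discover 3; path=2>3; order=2,1,3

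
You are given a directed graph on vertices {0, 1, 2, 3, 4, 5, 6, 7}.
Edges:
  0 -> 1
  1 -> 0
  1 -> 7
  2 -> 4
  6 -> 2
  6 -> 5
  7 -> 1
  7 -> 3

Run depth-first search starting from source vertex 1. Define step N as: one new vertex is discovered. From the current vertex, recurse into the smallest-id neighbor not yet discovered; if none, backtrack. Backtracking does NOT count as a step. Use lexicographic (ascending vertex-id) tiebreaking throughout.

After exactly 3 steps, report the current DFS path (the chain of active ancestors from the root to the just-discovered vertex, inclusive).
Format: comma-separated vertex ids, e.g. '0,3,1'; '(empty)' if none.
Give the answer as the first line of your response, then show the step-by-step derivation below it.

1,7

step 1: discover 1; path=1; order=1
step 2: discover 0; path=1>0; order=1,0
step 3: discover 7; path=1>7; order=1,0,7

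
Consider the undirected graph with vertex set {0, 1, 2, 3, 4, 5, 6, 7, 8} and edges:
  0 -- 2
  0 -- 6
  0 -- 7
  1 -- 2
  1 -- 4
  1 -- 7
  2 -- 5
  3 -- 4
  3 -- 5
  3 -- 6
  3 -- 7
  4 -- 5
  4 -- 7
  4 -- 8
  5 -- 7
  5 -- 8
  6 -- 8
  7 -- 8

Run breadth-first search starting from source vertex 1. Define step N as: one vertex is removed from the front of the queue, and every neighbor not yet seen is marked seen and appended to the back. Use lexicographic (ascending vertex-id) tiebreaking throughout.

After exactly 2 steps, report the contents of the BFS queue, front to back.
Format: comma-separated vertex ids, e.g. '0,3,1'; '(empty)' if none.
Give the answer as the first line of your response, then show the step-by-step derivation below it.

4,7,0,5

step 1: dequeue 1; queue=[2,4,7]; order=1
step 2: dequeue 2; queue=[4,7,0,5]; order=1,2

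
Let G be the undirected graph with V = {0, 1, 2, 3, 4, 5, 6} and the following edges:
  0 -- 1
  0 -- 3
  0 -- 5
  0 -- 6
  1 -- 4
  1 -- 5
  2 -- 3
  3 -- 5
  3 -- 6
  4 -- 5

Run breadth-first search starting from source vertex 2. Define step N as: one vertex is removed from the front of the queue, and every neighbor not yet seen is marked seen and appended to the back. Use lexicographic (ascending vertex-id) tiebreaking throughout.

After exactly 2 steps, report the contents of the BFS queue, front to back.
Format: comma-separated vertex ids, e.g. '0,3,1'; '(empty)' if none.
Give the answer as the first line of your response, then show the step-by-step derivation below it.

0,5,6

step 1: dequeue 2; queue=[3]; order=2
step 2: dequeue 3; queue=[0,5,6]; order=2,3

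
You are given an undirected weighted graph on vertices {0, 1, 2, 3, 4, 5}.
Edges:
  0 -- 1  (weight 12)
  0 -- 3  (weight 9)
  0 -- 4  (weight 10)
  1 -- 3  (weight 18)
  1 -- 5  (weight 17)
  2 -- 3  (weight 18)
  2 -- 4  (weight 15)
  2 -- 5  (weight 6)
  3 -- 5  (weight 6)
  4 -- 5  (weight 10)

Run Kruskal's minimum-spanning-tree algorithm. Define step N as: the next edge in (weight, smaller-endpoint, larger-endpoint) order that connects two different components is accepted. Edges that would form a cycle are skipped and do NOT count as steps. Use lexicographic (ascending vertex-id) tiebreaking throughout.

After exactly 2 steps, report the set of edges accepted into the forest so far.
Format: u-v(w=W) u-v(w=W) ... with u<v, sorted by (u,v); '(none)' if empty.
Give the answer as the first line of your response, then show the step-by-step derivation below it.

2-5(w=6) 3-5(w=6)

step 1: add edge 2-5 (w=6); MST = {2-5(w=6)}
step 2: add edge 3-5 (w=6); MST = {2-5(w=6) 3-5(w=6)}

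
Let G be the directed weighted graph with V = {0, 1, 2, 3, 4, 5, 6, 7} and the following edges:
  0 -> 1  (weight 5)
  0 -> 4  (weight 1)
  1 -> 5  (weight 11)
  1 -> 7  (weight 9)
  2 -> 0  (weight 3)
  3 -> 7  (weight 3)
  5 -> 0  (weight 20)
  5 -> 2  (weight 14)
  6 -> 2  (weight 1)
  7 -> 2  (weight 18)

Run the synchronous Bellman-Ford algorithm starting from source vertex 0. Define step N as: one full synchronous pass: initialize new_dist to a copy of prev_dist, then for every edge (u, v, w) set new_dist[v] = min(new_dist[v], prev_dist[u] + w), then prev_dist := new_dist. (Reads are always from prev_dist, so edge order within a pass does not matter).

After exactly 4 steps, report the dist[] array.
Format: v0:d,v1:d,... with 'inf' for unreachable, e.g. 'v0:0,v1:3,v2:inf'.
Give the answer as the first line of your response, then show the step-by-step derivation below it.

v0:0,v1:5,v2:30,v3:inf,v4:1,v5:16,v6:inf,v7:14

step 1: dist = v0:0,v1:5,v2:inf,v3:inf,v4:1,v5:inf,v6:inf,v7:inf
step 2: dist = v0:0,v1:5,v2:inf,v3:inf,v4:1,v5:16,v6:inf,v7:14
step 3: dist = v0:0,v1:5,v2:30,v3:inf,v4:1,v5:16,v6:inf,v7:14
step 4: dist = v0:0,v1:5,v2:30,v3:inf,v4:1,v5:16,v6:inf,v7:14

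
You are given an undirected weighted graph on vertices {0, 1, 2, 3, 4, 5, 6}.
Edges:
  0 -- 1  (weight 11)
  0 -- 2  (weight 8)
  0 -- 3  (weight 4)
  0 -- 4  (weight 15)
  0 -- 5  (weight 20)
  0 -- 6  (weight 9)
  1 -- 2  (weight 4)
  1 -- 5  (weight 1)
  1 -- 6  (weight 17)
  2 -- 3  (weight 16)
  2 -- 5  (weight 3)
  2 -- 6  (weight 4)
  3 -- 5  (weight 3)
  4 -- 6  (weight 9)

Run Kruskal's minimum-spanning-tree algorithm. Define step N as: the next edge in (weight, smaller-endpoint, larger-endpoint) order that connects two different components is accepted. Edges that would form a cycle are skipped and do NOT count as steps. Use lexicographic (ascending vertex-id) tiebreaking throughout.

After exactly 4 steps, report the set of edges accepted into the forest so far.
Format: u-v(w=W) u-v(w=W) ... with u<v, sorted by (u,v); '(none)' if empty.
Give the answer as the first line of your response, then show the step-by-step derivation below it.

0-3(w=4) 1-5(w=1) 2-5(w=3) 3-5(w=3)

step 1: add edge 1-5 (w=1); MST = {1-5(w=1)}
step 2: add edge 2-5 (w=3); MST = {1-5(w=1) 2-5(w=3)}
step 3: add edge 3-5 (w=3); MST = {1-5(w=1) 2-5(w=3) 3-5(w=3)}
step 4: add edge 0-3 (w=4); MST = {0-3(w=4) 1-5(w=1) 2-5(w=3) 3-5(w=3)}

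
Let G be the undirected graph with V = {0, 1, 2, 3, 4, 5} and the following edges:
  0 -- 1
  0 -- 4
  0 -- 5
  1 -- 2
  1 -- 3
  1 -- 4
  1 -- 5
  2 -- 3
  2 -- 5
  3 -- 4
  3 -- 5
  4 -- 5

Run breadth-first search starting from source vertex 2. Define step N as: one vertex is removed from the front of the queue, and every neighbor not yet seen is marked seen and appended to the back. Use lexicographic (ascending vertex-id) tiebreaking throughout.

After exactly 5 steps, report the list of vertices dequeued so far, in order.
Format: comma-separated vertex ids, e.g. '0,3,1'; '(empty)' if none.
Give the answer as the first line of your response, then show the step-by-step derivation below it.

2,1,3,5,0

step 1: dequeue 2; queue=[1,3,5]; order=2
step 2: dequeue 1; queue=[3,5,0,4]; order=2,1
step 3: dequeue 3; queue=[5,0,4]; order=2,1,3
step 4: dequeue 5; queue=[0,4]; order=2,1,3,5
step 5: dequeue 0; queue=[4]; order=2,1,3,5,0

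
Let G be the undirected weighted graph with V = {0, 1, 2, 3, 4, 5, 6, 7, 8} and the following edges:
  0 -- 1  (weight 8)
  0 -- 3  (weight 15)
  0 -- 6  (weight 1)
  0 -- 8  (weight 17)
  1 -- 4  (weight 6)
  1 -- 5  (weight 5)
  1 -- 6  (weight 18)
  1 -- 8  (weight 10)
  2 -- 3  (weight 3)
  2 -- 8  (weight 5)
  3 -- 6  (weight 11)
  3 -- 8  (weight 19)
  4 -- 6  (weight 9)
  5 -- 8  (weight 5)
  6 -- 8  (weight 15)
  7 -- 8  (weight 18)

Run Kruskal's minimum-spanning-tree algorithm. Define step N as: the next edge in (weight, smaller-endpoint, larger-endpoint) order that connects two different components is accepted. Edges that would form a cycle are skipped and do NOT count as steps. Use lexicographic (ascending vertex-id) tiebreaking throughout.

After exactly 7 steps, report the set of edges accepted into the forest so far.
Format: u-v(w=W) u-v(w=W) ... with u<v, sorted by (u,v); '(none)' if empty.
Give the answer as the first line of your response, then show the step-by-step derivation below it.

0-1(w=8) 0-6(w=1) 1-4(w=6) 1-5(w=5) 2-3(w=3) 2-8(w=5) 5-8(w=5)

step 1: add edge 0-6 (w=1); MST = {0-6(w=1)}
step 2: add edge 2-3 (w=3); MST = {0-6(w=1) 2-3(w=3)}
step 3: add edge 1-5 (w=5); MST = {0-6(w=1) 1-5(w=5) 2-3(w=3)}
step 4: add edge 2-8 (w=5); MST = {0-6(w=1) 1-5(w=5) 2-3(w=3) 2-8(w=5)}
step 5: add edge 5-8 (w=5); MST = {0-6(w=1) 1-5(w=5) 2-3(w=3) 2-8(w=5) 5-8(w=5)}
step 6: add edge 1-4 (w=6); MST = {0-6(w=1) 1-4(w=6) 1-5(w=5) 2-3(w=3) 2-8(w=5) 5-8(w=5)}
step 7: add edge 0-1 (w=8); MST = {0-1(w=8) 0-6(w=1) 1-4(w=6) 1-5(w=5) 2-3(w=3) 2-8(w=5) 5-8(w=5)}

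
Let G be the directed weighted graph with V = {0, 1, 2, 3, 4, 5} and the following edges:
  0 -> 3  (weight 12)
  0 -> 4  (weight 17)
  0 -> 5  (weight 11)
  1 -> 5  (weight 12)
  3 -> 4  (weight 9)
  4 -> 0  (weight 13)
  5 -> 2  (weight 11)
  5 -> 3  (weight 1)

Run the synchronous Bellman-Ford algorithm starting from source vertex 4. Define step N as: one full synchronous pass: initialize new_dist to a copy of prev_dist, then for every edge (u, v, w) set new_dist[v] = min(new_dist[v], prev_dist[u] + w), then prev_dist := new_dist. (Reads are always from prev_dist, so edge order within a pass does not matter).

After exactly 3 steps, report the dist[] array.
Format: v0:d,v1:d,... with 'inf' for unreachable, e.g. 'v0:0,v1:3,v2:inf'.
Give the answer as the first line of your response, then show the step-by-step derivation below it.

v0:13,v1:inf,v2:35,v3:25,v4:0,v5:24

step 1: dist = v0:13,v1:inf,v2:inf,v3:inf,v4:0,v5:inf
step 2: dist = v0:13,v1:inf,v2:inf,v3:25,v4:0,v5:24
step 3: dist = v0:13,v1:inf,v2:35,v3:25,v4:0,v5:24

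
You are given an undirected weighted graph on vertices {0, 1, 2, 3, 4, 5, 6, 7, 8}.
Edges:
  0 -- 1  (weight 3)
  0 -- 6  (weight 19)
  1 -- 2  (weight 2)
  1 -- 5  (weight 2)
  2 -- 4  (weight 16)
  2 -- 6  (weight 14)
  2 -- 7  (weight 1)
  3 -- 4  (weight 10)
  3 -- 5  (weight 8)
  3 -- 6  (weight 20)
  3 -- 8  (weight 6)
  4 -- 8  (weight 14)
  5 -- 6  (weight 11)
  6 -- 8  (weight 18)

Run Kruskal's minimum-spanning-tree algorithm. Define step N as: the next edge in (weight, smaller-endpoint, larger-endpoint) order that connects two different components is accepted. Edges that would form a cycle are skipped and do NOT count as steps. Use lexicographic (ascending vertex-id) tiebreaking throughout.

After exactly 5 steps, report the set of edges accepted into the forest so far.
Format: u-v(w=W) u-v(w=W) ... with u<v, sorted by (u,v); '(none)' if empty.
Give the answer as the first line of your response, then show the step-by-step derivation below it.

0-1(w=3) 1-2(w=2) 1-5(w=2) 2-7(w=1) 3-8(w=6)

step 1: add edge 2-7 (w=1); MST = {2-7(w=1)}
step 2: add edge 1-2 (w=2); MST = {1-2(w=2) 2-7(w=1)}
step 3: add edge 1-5 (w=2); MST = {1-2(w=2) 1-5(w=2) 2-7(w=1)}
step 4: add edge 0-1 (w=3); MST = {0-1(w=3) 1-2(w=2) 1-5(w=2) 2-7(w=1)}
step 5: add edge 3-8 (w=6); MST = {0-1(w=3) 1-2(w=2) 1-5(w=2) 2-7(w=1) 3-8(w=6)}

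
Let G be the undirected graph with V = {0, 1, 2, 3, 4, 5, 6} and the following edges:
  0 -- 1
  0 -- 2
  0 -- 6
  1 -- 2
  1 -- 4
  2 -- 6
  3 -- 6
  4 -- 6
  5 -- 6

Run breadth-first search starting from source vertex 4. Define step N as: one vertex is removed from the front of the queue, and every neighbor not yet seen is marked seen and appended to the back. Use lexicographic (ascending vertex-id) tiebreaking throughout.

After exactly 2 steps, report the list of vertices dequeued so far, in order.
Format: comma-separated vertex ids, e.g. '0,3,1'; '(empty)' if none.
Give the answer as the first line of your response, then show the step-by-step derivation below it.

4,1

step 1: dequeue 4; queue=[1,6]; order=4
step 2: dequeue 1; queue=[6,0,2]; order=4,1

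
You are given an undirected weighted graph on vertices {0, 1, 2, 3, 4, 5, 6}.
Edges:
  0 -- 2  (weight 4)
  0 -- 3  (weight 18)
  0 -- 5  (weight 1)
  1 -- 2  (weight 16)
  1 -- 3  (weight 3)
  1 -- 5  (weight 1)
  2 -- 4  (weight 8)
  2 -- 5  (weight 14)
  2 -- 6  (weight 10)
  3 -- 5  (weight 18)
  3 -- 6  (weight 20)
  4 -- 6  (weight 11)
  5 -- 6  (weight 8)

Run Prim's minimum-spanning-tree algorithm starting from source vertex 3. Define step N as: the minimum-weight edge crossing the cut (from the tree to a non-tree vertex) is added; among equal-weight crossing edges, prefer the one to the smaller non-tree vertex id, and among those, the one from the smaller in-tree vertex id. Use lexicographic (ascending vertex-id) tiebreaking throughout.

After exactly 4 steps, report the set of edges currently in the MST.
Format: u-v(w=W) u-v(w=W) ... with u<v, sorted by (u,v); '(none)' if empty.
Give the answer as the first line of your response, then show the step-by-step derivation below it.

0-2(w=4) 0-5(w=1) 1-3(w=3) 1-5(w=1)

step 1: add edge 1-3 (w=3); MST = {1-3(w=3)}
step 2: add edge 1-5 (w=1); MST = {1-3(w=3) 1-5(w=1)}
step 3: add edge 0-5 (w=1); MST = {0-5(w=1) 1-3(w=3) 1-5(w=1)}
step 4: add edge 0-2 (w=4); MST = {0-2(w=4) 0-5(w=1) 1-3(w=3) 1-5(w=1)}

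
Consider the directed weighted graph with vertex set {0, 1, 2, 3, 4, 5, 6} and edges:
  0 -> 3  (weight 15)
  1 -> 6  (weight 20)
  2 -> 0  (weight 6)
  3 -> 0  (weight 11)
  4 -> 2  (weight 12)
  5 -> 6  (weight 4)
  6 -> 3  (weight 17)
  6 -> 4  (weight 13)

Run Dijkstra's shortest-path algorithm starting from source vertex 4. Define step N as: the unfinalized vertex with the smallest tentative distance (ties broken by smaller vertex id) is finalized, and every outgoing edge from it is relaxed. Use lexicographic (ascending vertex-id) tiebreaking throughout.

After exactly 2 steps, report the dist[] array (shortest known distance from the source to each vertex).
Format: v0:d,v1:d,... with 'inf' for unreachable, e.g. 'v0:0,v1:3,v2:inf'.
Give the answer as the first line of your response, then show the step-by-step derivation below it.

v0:18,v1:inf,v2:12,v3:inf,v4:0,v5:inf,v6:inf

step 1: dist = v0:inf,v1:inf,v2:12,v3:inf,v4:0,v5:inf,v6:inf
step 2: dist = v0:18,v1:inf,v2:12,v3:inf,v4:0,v5:inf,v6:inf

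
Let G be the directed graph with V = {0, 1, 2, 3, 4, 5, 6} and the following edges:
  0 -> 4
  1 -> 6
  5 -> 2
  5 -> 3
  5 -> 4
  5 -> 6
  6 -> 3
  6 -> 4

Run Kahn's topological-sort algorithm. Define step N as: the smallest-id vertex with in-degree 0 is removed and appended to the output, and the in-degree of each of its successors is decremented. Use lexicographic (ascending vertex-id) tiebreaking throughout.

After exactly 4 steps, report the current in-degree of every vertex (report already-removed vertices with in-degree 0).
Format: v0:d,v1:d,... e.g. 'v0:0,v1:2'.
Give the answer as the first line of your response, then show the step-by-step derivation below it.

v0:0,v1:0,v2:0,v3:1,v4:1,v5:0,v6:0

step 1: output 0; order=[0]; indeg=(0,0,1,2,2,0,2)
step 2: output 1; order=[0,1]; indeg=(0,0,1,2,2,0,1)
step 3: output 5; order=[0,1,5]; indeg=(0,0,0,1,1,0,0)
step 4: output 2; order=[0,1,5,2]; indeg=(0,0,0,1,1,0,0)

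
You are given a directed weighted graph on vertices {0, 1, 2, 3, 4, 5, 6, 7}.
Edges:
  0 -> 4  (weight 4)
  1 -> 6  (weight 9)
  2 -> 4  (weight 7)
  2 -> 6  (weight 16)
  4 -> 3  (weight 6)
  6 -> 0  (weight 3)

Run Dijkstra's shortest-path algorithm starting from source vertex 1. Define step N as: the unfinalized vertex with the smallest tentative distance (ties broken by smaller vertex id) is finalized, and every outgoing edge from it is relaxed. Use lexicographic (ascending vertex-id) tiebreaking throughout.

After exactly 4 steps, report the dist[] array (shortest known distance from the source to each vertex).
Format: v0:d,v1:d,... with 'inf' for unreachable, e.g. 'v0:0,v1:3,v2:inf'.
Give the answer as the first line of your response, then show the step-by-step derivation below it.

v0:12,v1:0,v2:inf,v3:22,v4:16,v5:inf,v6:9,v7:inf

step 1: dist = v0:inf,v1:0,v2:inf,v3:inf,v4:inf,v5:inf,v6:9,v7:inf
step 2: dist = v0:12,v1:0,v2:inf,v3:inf,v4:inf,v5:inf,v6:9,v7:inf
step 3: dist = v0:12,v1:0,v2:inf,v3:inf,v4:16,v5:inf,v6:9,v7:inf
step 4: dist = v0:12,v1:0,v2:inf,v3:22,v4:16,v5:inf,v6:9,v7:inf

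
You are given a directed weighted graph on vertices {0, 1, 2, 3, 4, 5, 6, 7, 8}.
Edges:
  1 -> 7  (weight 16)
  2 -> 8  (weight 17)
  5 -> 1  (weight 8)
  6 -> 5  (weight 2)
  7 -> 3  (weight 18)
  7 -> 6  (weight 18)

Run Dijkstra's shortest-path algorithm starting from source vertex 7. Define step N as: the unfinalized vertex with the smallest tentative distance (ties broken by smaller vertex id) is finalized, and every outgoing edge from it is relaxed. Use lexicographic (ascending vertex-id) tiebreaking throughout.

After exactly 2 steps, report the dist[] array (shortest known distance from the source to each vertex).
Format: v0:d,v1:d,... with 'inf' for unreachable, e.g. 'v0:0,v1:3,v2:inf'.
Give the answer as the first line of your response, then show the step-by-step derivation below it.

v0:inf,v1:inf,v2:inf,v3:18,v4:inf,v5:inf,v6:18,v7:0,v8:inf

step 1: dist = v0:inf,v1:inf,v2:inf,v3:18,v4:inf,v5:inf,v6:18,v7:0,v8:inf
step 2: dist = v0:inf,v1:inf,v2:inf,v3:18,v4:inf,v5:inf,v6:18,v7:0,v8:inf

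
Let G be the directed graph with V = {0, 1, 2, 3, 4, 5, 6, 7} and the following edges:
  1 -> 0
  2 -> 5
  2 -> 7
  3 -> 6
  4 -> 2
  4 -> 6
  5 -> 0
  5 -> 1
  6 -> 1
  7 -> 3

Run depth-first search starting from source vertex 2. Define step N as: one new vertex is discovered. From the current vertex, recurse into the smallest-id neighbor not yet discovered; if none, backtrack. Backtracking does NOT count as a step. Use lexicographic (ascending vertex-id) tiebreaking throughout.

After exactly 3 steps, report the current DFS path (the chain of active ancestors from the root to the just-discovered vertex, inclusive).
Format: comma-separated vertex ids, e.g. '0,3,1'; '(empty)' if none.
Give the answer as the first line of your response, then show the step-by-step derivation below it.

2,5,0

step 1: discover 2; path=2; order=2
step 2: discover 5; path=2>5; order=2,5
step 3: discover 0; path=2>5>0; order=2,5,0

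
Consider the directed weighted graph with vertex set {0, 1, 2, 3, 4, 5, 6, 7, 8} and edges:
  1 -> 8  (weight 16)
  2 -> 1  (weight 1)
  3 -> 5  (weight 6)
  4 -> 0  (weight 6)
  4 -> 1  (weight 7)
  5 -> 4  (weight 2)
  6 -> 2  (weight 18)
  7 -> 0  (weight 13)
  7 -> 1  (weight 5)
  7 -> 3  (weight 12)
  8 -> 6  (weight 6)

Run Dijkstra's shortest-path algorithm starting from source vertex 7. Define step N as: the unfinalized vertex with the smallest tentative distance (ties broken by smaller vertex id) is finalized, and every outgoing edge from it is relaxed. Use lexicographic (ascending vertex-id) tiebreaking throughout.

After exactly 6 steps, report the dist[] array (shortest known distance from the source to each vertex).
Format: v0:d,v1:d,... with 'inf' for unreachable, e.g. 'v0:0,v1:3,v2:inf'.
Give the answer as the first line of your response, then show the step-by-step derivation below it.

v0:13,v1:5,v2:inf,v3:12,v4:20,v5:18,v6:inf,v7:0,v8:21

step 1: dist = v0:13,v1:5,v2:inf,v3:12,v4:inf,v5:inf,v6:inf,v7:0,v8:inf
step 2: dist = v0:13,v1:5,v2:inf,v3:12,v4:inf,v5:inf,v6:inf,v7:0,v8:21
step 3: dist = v0:13,v1:5,v2:inf,v3:12,v4:inf,v5:18,v6:inf,v7:0,v8:21
step 4: dist = v0:13,v1:5,v2:inf,v3:12,v4:inf,v5:18,v6:inf,v7:0,v8:21
step 5: dist = v0:13,v1:5,v2:inf,v3:12,v4:20,v5:18,v6:inf,v7:0,v8:21
step 6: dist = v0:13,v1:5,v2:inf,v3:12,v4:20,v5:18,v6:inf,v7:0,v8:21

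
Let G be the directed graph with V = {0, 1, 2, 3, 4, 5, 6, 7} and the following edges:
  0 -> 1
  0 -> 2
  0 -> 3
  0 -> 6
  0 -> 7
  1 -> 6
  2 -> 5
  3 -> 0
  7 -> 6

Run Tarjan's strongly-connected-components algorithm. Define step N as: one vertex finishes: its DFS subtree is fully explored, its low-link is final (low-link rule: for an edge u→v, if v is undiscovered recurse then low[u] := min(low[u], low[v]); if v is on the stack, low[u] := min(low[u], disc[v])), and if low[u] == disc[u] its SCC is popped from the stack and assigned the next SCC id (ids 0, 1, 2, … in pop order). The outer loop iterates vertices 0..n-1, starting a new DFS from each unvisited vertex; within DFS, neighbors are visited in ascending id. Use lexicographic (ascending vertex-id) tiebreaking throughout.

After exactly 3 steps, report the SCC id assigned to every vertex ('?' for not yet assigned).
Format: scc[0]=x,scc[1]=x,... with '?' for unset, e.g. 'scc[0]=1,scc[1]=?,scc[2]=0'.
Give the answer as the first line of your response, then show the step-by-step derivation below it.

scc[0]=?,scc[1]=1,scc[2]=?,scc[3]=?,scc[4]=?,scc[5]=2,scc[6]=0,scc[7]=?

step 1: low=(low[0]=0,low[1]=1,low[2]=?,low[3]=?,low[4]=?,low[5]=?,low[6]=2,low[7]=?); scc=(scc[0]=?,scc[1]=?,scc[2]=?,scc[3]=?,scc[4]=?,scc[5]=?,scc[6]=0,scc[7]=?)
step 2: low=(low[0]=0,low[1]=1,low[2]=?,low[3]=?,low[4]=?,low[5]=?,low[6]=2,low[7]=?); scc=(scc[0]=?,scc[1]=1,scc[2]=?,scc[3]=?,scc[4]=?,scc[5]=?,scc[6]=0,scc[7]=?)
step 3: low=(low[0]=0,low[1]=1,low[2]=3,low[3]=?,low[4]=?,low[5]=4,low[6]=2,low[7]=?); scc=(scc[0]=?,scc[1]=1,scc[2]=?,scc[3]=?,scc[4]=?,scc[5]=2,scc[6]=0,scc[7]=?)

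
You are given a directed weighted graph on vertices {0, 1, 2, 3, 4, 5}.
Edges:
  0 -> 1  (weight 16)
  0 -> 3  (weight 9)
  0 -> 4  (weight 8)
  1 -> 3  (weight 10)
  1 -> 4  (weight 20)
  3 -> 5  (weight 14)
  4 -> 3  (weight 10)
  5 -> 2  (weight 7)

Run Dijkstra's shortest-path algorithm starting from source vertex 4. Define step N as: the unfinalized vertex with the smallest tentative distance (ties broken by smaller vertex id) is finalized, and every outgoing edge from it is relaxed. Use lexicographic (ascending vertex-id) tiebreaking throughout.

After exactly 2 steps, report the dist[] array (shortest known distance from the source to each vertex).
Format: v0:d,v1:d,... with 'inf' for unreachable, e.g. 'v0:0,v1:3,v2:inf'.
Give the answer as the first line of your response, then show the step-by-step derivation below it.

v0:inf,v1:inf,v2:inf,v3:10,v4:0,v5:24

step 1: dist = v0:inf,v1:inf,v2:inf,v3:10,v4:0,v5:inf
step 2: dist = v0:inf,v1:inf,v2:inf,v3:10,v4:0,v5:24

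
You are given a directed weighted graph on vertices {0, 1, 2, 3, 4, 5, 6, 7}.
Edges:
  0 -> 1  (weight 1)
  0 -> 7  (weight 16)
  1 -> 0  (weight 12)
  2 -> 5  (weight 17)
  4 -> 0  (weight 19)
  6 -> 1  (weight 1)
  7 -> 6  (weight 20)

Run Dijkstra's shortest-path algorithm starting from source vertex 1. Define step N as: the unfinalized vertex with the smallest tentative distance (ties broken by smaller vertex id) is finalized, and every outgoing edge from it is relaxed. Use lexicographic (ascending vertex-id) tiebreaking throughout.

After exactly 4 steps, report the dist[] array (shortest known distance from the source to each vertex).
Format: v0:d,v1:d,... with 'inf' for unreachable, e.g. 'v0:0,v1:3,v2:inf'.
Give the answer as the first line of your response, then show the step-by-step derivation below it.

v0:12,v1:0,v2:inf,v3:inf,v4:inf,v5:inf,v6:48,v7:28

step 1: dist = v0:12,v1:0,v2:inf,v3:inf,v4:inf,v5:inf,v6:inf,v7:inf
step 2: dist = v0:12,v1:0,v2:inf,v3:inf,v4:inf,v5:inf,v6:inf,v7:28
step 3: dist = v0:12,v1:0,v2:inf,v3:inf,v4:inf,v5:inf,v6:48,v7:28
step 4: dist = v0:12,v1:0,v2:inf,v3:inf,v4:inf,v5:inf,v6:48,v7:28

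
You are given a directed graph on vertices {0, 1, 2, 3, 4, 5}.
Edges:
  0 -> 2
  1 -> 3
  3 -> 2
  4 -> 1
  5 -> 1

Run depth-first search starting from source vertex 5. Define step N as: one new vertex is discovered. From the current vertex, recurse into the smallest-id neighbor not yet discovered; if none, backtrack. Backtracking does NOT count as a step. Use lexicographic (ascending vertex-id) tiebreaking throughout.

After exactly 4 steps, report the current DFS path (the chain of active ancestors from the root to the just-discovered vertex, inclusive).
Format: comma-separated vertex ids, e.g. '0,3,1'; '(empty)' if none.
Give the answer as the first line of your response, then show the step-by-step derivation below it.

5,1,3,2

step 1: discover 5; path=5; order=5
step 2: discover 1; path=5>1; order=5,1
step 3: discover 3; path=5>1>3; order=5,1,3
step 4: discover 2; path=5>1>3>2; order=5,1,3,2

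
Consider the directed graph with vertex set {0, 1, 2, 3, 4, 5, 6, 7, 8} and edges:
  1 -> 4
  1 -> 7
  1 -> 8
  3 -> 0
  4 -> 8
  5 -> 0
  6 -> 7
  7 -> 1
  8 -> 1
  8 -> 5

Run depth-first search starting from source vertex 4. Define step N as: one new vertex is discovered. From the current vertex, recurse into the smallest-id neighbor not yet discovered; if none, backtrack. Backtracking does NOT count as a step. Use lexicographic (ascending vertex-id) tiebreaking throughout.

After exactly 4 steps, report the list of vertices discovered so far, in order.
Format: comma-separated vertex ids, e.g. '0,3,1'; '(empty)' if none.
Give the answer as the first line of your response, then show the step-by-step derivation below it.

4,8,1,7

step 1: discover 4; path=4; order=4
step 2: discover 8; path=4>8; order=4,8
step 3: discover 1; path=4>8>1; order=4,8,1
step 4: discover 7; path=4>8>1>7; order=4,8,1,7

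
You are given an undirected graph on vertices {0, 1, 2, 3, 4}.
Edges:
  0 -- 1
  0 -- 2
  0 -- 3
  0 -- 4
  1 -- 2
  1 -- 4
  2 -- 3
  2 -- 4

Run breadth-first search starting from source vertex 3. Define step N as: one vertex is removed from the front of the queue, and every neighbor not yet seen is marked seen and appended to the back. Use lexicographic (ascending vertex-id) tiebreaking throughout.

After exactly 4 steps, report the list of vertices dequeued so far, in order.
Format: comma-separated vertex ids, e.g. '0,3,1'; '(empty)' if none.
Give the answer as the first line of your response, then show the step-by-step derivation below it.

3,0,2,1

step 1: dequeue 3; queue=[0,2]; order=3
step 2: dequeue 0; queue=[2,1,4]; order=3,0
step 3: dequeue 2; queue=[1,4]; order=3,0,2
step 4: dequeue 1; queue=[4]; order=3,0,2,1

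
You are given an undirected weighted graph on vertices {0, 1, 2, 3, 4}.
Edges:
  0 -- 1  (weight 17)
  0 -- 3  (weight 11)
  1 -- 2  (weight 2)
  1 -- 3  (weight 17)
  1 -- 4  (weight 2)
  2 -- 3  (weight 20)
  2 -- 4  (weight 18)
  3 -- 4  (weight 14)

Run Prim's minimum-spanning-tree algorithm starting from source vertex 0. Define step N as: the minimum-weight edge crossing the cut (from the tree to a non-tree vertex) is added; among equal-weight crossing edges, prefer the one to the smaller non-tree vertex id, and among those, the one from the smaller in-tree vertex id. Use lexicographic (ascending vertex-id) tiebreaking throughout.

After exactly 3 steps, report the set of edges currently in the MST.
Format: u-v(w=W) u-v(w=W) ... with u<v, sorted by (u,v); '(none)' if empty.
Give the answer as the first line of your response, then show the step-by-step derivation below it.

0-3(w=11) 1-4(w=2) 3-4(w=14)

step 1: add edge 0-3 (w=11); MST = {0-3(w=11)}
step 2: add edge 3-4 (w=14); MST = {0-3(w=11) 3-4(w=14)}
step 3: add edge 1-4 (w=2); MST = {0-3(w=11) 1-4(w=2) 3-4(w=14)}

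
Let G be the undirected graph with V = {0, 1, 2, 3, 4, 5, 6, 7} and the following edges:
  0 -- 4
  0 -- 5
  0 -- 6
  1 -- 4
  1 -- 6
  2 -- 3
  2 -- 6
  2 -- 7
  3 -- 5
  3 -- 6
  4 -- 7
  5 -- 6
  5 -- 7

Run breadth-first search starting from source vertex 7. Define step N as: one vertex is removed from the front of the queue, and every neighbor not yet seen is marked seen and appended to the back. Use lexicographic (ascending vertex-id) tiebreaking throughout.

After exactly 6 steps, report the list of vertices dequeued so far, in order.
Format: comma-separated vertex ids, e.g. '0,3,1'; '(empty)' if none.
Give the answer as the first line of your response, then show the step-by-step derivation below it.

7,2,4,5,3,6

step 1: dequeue 7; queue=[2,4,5]; order=7
step 2: dequeue 2; queue=[4,5,3,6]; order=7,2
step 3: dequeue 4; queue=[5,3,6,0,1]; order=7,2,4
step 4: dequeue 5; queue=[3,6,0,1]; order=7,2,4,5
step 5: dequeue 3; queue=[6,0,1]; order=7,2,4,5,3
step 6: dequeue 6; queue=[0,1]; order=7,2,4,5,3,6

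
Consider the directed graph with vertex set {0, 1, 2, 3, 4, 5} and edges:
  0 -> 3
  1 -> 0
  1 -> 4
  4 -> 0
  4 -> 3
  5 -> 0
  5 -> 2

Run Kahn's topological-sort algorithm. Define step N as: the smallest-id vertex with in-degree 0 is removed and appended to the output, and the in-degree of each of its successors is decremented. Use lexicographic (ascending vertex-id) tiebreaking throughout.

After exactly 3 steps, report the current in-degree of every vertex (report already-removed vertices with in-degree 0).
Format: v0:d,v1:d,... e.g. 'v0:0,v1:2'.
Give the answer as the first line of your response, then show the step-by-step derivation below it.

v0:0,v1:0,v2:0,v3:1,v4:0,v5:0

step 1: output 1; order=[1]; indeg=(2,0,1,2,0,0)
step 2: output 4; order=[1,4]; indeg=(1,0,1,1,0,0)
step 3: output 5; order=[1,4,5]; indeg=(0,0,0,1,0,0)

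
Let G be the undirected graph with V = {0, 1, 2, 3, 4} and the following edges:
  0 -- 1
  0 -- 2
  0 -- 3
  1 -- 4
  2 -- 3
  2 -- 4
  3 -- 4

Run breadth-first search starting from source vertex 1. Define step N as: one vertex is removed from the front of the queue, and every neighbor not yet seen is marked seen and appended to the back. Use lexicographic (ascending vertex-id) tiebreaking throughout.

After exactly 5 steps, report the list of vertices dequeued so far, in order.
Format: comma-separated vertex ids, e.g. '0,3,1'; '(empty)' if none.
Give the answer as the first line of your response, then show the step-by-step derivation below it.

1,0,4,2,3

step 1: dequeue 1; queue=[0,4]; order=1
step 2: dequeue 0; queue=[4,2,3]; order=1,0
step 3: dequeue 4; queue=[2,3]; order=1,0,4
step 4: dequeue 2; queue=[3]; order=1,0,4,2
step 5: dequeue 3; queue=[(empty)]; order=1,0,4,2,3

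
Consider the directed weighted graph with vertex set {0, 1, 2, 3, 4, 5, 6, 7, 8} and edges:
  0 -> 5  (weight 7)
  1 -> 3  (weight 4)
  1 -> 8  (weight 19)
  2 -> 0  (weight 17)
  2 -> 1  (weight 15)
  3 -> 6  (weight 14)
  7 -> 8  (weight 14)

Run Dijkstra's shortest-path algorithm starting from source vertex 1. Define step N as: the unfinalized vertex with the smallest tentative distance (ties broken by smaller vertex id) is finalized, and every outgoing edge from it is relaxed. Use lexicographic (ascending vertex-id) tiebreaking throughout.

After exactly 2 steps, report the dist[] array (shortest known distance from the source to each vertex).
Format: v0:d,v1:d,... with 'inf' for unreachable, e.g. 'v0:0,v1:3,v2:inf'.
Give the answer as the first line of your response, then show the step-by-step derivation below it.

v0:inf,v1:0,v2:inf,v3:4,v4:inf,v5:inf,v6:18,v7:inf,v8:19

step 1: dist = v0:inf,v1:0,v2:inf,v3:4,v4:inf,v5:inf,v6:inf,v7:inf,v8:19
step 2: dist = v0:inf,v1:0,v2:inf,v3:4,v4:inf,v5:inf,v6:18,v7:inf,v8:19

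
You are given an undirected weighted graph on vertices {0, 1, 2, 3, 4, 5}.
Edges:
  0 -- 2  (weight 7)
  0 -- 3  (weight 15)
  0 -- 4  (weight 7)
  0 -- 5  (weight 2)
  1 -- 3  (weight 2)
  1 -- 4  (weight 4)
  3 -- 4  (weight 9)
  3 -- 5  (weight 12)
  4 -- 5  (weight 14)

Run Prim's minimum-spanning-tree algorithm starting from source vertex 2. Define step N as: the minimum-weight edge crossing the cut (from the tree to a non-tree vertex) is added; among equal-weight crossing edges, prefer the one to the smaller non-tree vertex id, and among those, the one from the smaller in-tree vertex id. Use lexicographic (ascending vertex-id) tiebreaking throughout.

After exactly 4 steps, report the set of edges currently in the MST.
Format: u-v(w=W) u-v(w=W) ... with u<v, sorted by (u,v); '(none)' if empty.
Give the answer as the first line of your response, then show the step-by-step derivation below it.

0-2(w=7) 0-4(w=7) 0-5(w=2) 1-4(w=4)

step 1: add edge 0-2 (w=7); MST = {0-2(w=7)}
step 2: add edge 0-5 (w=2); MST = {0-2(w=7) 0-5(w=2)}
step 3: add edge 0-4 (w=7); MST = {0-2(w=7) 0-4(w=7) 0-5(w=2)}
step 4: add edge 1-4 (w=4); MST = {0-2(w=7) 0-4(w=7) 0-5(w=2) 1-4(w=4)}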